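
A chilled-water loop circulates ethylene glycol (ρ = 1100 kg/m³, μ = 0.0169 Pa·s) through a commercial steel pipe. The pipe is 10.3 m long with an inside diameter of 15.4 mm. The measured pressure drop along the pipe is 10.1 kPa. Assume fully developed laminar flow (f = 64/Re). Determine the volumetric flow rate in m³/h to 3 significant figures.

For laminar flow, f = 64/Re with Re = ρVD/μ, so Darcy-Weisbach reduces to ΔP = 32μLV/D². Solving for V: V = ΔP·D²/(32μL) = 1.01e+04·(0.0154)²/(32·0.0169·10.3) = 0.43 m/s.
Check: Re = ρVD/μ = 1100·0.43·0.0154/0.0169 = 431 < 2300, so the laminar assumption holds.
Q = V·A = 0.43·(π/4·0.0154²) = 8.01e-05 m³/s = 0.288 m³/h.

Q ≈ 0.288 m³/h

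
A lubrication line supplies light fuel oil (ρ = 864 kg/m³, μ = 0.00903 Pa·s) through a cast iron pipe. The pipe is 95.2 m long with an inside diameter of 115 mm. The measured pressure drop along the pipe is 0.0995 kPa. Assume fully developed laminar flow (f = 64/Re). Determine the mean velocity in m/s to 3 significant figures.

For laminar flow, f = 64/Re with Re = ρVD/μ, so Darcy-Weisbach reduces to ΔP = 32μLV/D². Solving for V: V = ΔP·D²/(32μL) = 99.5·(0.115)²/(32·0.00903·95.2) = 0.04783 m/s.
Check: Re = ρVD/μ = 864·0.04783·0.115/0.00903 = 526.3 < 2300, so the laminar assumption holds.

V ≈ 0.0478 m/s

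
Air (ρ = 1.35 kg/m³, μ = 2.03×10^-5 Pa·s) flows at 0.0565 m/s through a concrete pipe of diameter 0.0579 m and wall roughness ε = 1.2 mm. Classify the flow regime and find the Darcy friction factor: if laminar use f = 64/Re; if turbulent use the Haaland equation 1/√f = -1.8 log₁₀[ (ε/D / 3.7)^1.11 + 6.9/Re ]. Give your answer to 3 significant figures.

Re = ρVD/μ = 1.35·0.0565·0.0579/2.03e-05 = 217.6.
Re < 2300 → laminar, so f = 64/Re = 0.2942 (roughness is irrelevant in laminar flow).

f ≈ 0.294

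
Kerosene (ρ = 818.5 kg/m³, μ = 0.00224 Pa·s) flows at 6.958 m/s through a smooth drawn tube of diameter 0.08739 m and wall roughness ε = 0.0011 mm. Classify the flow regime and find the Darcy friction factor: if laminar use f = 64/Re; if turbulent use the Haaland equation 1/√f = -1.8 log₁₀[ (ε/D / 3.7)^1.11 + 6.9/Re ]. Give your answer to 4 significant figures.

f ≈ 0.01527

Re = ρVD/μ = 818.5·6.958·0.08739/0.00224 = 2.222e+05.
Re > 4000 → turbulent. ε/D = 1.1e-06/0.08739 = 1.26e-05; Haaland: 1/√f = -1.8 log₁₀[8.52e-07 + 3.11e-05] = 8.093, so f = 0.01527.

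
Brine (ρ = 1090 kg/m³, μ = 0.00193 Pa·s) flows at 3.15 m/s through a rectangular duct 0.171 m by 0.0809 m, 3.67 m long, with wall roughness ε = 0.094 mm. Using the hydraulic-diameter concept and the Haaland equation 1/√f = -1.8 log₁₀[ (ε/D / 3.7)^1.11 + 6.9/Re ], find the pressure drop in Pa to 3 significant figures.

Hydraulic diameter D_h = 4A/P = 4·(0.171·0.0809)/(2·(0.171+0.0809)) = 0.05534/0.5038 = 0.1098 m.
Re = ρVD_h/μ = 1090·3.15·0.1098/0.00193 = 1.954e+05.
ε/D_h = 9.4e-05/0.1098 = 0.000856; Haaland gives 1/√f = -1.8 log₁₀[9.21e-05+3.53e-05] = 7.011, so f = 0.02035.
ΔP = f(L/D_h)(ρV²/2) = 0.02035·3.67/0.1098·5408 = 3676 Pa.

ΔP ≈ 3680 Pa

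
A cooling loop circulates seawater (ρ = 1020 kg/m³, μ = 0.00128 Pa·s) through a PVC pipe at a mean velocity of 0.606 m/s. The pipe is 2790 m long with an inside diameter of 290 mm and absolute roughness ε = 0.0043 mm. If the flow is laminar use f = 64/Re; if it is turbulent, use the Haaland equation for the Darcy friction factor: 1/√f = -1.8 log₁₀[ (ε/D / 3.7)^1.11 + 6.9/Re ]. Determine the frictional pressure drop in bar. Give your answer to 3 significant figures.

ΔP ≈ 0.301 bar

Reynolds number Re = ρVD/μ = 1020 · 0.606 · 0.29 / 0.00128 = 1.4e+05.
Re > 4000 → turbulent. Relative roughness ε/D = 4.3e-06/0.29 = 1.48e-05. Haaland: 1/√f = -1.8 log₁₀[(1.48e-05/3.7)^1.11 + 6.9/1.4e+05] = -1.8 log₁₀[1.02e-06 + 4.93e-05] = 7.737, so f = 0.0167.
Darcy-Weisbach: ΔP = f(L/D)(ρV²/2) = 0.0167·(2790/0.29)·(1020·0.606²/2) = 0.0167·9621·187.3 = 3.01e+04 Pa.
ΔP = 3.01e+04 Pa = 0.301 bar.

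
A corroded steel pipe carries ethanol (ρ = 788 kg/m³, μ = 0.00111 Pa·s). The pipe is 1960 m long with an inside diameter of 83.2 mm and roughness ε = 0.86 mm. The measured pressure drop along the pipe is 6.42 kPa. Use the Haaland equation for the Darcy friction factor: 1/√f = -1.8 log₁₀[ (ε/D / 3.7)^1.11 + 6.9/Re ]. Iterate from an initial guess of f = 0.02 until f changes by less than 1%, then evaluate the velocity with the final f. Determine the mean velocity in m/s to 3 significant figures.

V ≈ 0.124 m/s

Rearranging Darcy-Weisbach: V = √(2·ΔP·D/(f·L·ρ)). With ε/D = 0.00086/0.0832 = 0.0103, iterate starting from f = 0.02:
  f = 0.02 → V = √(2·6420·0.0832/(0.02·1960·788)) = 0.186 m/s; Re = ρVD/μ = 1.098e+04; f → 0.04298
  f = 0.04298 → V = 0.1269 m/s; Re = 7492; f → 0.04487
  f = 0.04487 → V = 0.1242 m/s; Re = 7333; f → 0.04499
Converged (Δf/f < 1%). With the final f = 0.04499: V = √(2·6420·0.0832/(0.04499·1960·788)) = 0.124 m/s.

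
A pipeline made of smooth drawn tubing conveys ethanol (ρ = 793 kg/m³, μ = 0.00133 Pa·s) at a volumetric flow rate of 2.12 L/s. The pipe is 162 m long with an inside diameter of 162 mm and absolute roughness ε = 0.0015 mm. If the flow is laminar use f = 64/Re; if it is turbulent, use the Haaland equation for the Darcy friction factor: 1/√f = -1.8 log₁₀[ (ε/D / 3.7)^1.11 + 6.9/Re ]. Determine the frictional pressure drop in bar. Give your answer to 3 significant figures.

Q = 2.12 L/s = 2.12/1000 = 0.00212 m³/s.
Cross-sectional area A = πD²/4 = π(0.162)²/4 = 0.02061 m²; mean velocity V = Q/A = 0.00212/0.02061 = 0.1029 m/s.
Reynolds number Re = ρVD/μ = 793 · 0.1029 · 0.162 / 0.00133 = 9935.
Re > 4000 → turbulent. Relative roughness ε/D = 1.5e-06/0.162 = 9.26e-06. Haaland: 1/√f = -1.8 log₁₀[(9.26e-06/3.7)^1.11 + 6.9/9935] = -1.8 log₁₀[6.06e-07 + 0.000695] = 5.684, so f = 0.03095.
Darcy-Weisbach: ΔP = f(L/D)(ρV²/2) = 0.03095·(162/0.162)·(793·0.1029²/2) = 0.03095·1000·4.194 = 129.8 Pa.
ΔP = 129.8 Pa = 0.00130 bar.

ΔP ≈ 0.00130 bar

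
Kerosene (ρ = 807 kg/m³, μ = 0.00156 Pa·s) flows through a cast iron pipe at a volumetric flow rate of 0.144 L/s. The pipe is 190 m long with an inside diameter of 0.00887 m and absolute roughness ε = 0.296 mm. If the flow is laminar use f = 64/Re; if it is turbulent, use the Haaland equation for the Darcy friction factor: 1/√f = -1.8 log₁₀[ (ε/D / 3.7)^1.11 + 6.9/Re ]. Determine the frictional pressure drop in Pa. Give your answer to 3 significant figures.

Q = 0.144 L/s = 0.144/1000 = 0.000144 m³/s.
Cross-sectional area A = πD²/4 = π(0.00887)²/4 = 6.179e-05 m²; mean velocity V = Q/A = 0.000144/6.179e-05 = 2.33 m/s.
Reynolds number Re = ρVD/μ = 807 · 2.33 · 0.00887 / 0.00156 = 1.069e+04.
Re > 4000 → turbulent. Relative roughness ε/D = 0.000296/0.00887 = 0.0334. Haaland: 1/√f = -1.8 log₁₀[(0.0334/3.7)^1.11 + 6.9/1.069e+04] = -1.8 log₁₀[0.00537 + 0.000645] = 3.997, so f = 0.0626.
Darcy-Weisbach: ΔP = f(L/D)(ρV²/2) = 0.0626·(190/0.00887)·(807·2.33²/2) = 0.0626·2.142e+04·2191 = 2.938e+06 Pa.

ΔP ≈ 2.94×10^6 Pa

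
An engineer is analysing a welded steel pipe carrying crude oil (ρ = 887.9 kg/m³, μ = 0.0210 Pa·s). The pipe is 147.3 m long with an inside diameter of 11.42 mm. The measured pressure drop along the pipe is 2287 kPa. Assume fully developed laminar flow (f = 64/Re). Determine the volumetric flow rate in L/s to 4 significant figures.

For laminar flow, f = 64/Re with Re = ρVD/μ, so Darcy-Weisbach reduces to ΔP = 32μLV/D². Solving for V: V = ΔP·D²/(32μL) = 2.287e+06·(0.01142)²/(32·0.021·147.3) = 3.013 m/s.
Check: Re = ρVD/μ = 887.9·3.013·0.01142/0.021 = 1455 < 2300, so the laminar assumption holds.
Q = V·A = 3.013·(π/4·0.01142²) = 0.0003086 m³/s = 0.3086 L/s.

Q ≈ 0.3086 L/s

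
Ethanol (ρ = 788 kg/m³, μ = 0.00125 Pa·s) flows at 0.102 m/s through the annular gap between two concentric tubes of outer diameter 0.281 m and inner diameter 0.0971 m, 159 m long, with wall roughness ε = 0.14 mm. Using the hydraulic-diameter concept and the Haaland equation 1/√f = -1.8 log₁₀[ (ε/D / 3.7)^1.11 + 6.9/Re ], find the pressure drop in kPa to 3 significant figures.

Hydraulic diameter D_h = 4A/P = D_o - D_i = 0.281 - 0.0971 = 0.1839 m.
Re = ρVD_h/μ = 788·0.102·0.1839/0.00125 = 1.182e+04.
ε/D_h = 0.00014/0.1839 = 0.000761; Haaland gives 1/√f = -1.8 log₁₀[8.09e-05+0.000584] = 5.72, so f = 0.03057.
ΔP = f(L/D_h)(ρV²/2) = 0.03057·159/0.1839·4.099 = 108.3 Pa.
ΔP = 0.108 kPa.

ΔP ≈ 0.108 kPa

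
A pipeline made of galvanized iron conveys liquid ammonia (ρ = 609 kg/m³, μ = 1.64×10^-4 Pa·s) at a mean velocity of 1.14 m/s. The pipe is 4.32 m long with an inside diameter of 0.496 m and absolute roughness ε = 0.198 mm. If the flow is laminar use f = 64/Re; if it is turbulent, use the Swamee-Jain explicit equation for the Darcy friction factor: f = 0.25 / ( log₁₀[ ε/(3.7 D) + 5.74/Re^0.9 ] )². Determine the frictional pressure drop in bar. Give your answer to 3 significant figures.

ΔP ≈ 5.60×10^-4 bar

Reynolds number Re = ρVD/μ = 609 · 1.14 · 0.496 / 0.000164 = 2.1e+06.
Re > 4000 → turbulent. Relative roughness ε/D = 0.000198/0.496 = 0.000399. Swamee-Jain: f = 0.25/(log₁₀[0.000399/3.7 + 5.74/2.1e+06^0.9])² = 0.25/(log₁₀[0.000108 + 1.17e-05])² = 0.25/(-3.922)² = 0.01625.
Darcy-Weisbach: ΔP = f(L/D)(ρV²/2) = 0.01625·(4.32/0.496)·(609·1.14²/2) = 0.01625·8.71·395.7 = 56.01 Pa.
ΔP = 56.01 Pa = 5.60×10^-4 bar.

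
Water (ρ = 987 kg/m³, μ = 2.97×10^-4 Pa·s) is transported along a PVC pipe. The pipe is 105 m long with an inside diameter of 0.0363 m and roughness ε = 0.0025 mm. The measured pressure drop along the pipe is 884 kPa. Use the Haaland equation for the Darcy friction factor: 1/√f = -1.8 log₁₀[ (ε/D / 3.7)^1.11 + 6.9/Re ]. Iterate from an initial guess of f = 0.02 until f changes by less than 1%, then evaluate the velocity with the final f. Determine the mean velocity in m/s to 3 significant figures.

V ≈ 6.88 m/s

Rearranging Darcy-Weisbach: V = √(2·ΔP·D/(f·L·ρ)). With ε/D = 2.5e-06/0.0363 = 6.89e-05, iterate starting from f = 0.02:
  f = 0.02 → V = √(2·8.84e+05·0.0363/(0.02·105·987)) = 5.565 m/s; Re = ρVD/μ = 6.713e+05; f → 0.0134
  f = 0.0134 → V = 6.797 m/s; Re = 8.2e+05; f → 0.01311
  f = 0.01311 → V = 6.874 m/s; Re = 8.292e+05; f → 0.01309
Converged (Δf/f < 1%). With the final f = 0.01309: V = √(2·8.84e+05·0.0363/(0.01309·105·987)) = 6.878 m/s.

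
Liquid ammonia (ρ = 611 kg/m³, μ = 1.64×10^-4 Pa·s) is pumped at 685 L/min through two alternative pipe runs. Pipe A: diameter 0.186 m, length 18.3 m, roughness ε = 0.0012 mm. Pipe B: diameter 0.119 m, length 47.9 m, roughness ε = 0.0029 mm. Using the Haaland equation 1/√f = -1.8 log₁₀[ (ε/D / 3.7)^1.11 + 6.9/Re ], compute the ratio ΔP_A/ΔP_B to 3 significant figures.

Pipe A: V = Q/A = 0.01142/0.02717 = 0.4202 m/s; Re = 2.912e+05; ε/D = 6.45e-06; Haaland → f = 0.01447; ΔP_A = f(L/D)(ρV²/2) = 76.8 Pa.
Pipe B: V = Q/A = 0.01142/0.01112 = 1.026 m/s; Re = 4.551e+05; ε/D = 2.44e-05; Haaland → f = 0.01356; ΔP_B = f(L/D)(ρV²/2) = 1757 Pa.
ΔP_A/ΔP_B = 76.8/1757 = 0.0437.

ΔP_A/ΔP_B ≈ 0.0437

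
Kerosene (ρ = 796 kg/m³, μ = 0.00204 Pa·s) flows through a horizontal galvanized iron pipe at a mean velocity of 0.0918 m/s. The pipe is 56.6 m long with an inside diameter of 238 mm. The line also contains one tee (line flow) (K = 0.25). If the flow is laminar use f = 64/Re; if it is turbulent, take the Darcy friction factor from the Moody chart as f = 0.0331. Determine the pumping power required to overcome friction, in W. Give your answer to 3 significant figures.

Reynolds number Re = ρVD/μ = 796 · 0.0918 · 0.238 / 0.00204 = 8525.
Re > 4000 → turbulent; use the Moody-chart value f = 0.0331.
Total minor-loss coefficient ΣK = 1·0.25 = 0.25.
ΔP = [f·L/D + ΣK]·(ρV²/2) = [0.0331·56.6/0.238 + 0.25]·(796·0.0918²/2) = [7.872 + 0.25]·3.354 = 27.24 Pa.
Q = V·A = 0.0918·0.04449 = 0.004084 m³/s.
Pumping power P = QΔP = 0.004084·27.24 = 0.1113 W = 0.111 W.

P ≈ 0.111 W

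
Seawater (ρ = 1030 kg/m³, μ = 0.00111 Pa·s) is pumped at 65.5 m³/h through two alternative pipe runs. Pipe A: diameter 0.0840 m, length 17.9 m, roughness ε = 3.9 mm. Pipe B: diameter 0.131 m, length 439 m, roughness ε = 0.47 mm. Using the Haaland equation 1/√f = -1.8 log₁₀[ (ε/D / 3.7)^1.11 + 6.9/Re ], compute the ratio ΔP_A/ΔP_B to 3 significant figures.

ΔP_A/ΔP_B ≈ 0.924

Pipe A: V = Q/A = 0.01819/0.005542 = 3.283 m/s; Re = 2.559e+05; ε/D = 0.0464; Haaland → f = 0.06939; ΔP_A = f(L/D)(ρV²/2) = 8.208e+04 Pa.
Pipe B: V = Q/A = 0.01819/0.01348 = 1.35 m/s; Re = 1.641e+05; ε/D = 0.00359; Haaland → f = 0.02824; ΔP_B = f(L/D)(ρV²/2) = 8.88e+04 Pa.
ΔP_A/ΔP_B = 8.208e+04/8.88e+04 = 0.924.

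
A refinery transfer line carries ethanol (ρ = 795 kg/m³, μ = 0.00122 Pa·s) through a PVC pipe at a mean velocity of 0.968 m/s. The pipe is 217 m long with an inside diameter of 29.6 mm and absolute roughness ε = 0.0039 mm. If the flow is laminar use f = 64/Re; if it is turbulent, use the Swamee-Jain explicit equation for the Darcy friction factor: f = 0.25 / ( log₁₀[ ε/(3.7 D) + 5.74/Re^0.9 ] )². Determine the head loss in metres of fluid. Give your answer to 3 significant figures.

Reynolds number Re = ρVD/μ = 795 · 0.968 · 0.0296 / 0.00122 = 1.867e+04.
Re > 4000 → turbulent. Relative roughness ε/D = 3.9e-06/0.0296 = 0.000132. Swamee-Jain: f = 0.25/(log₁₀[0.000132/3.7 + 5.74/1.867e+04^0.9])² = 0.25/(log₁₀[3.56e-05 + 0.000822])² = 0.25/(-3.067)² = 0.02658.
Darcy-Weisbach: ΔP = f(L/D)(ρV²/2) = 0.02658·(217/0.0296)·(795·0.968²/2) = 0.02658·7331·372.5 = 7.258e+04 Pa.
Head loss h_f = ΔP/(ρg) = 7.258e+04/(795·9.81) = 9.31 m.

h_f ≈ 9.31 m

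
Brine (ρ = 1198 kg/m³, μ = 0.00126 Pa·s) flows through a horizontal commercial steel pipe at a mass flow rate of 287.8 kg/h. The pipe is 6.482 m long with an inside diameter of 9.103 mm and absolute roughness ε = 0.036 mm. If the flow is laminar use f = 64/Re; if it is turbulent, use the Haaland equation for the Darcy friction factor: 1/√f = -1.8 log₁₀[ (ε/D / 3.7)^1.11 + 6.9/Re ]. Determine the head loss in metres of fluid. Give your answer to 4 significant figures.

h_f ≈ 1.408 m

ṁ = 287.8 kg/h = 287.8/3600 = 0.07994 kg/s.
A = πD²/4 = π(0.009103)²/4 = 6.508e-05 m²; mean velocity V = ṁ/(ρA) = 0.07994/(1198 · 6.508e-05) = 1.025 m/s.
Reynolds number Re = ρVD/μ = 1198 · 1.025 · 0.009103 / 0.00126 = 8874.
Re > 4000 → turbulent. Relative roughness ε/D = 3.6e-05/0.009103 = 0.00395. Haaland: 1/√f = -1.8 log₁₀[(0.00395/3.7)^1.11 + 6.9/8874] = -1.8 log₁₀[0.000504 + 0.000778] = 5.206, so f = 0.03689.
Darcy-Weisbach: ΔP = f(L/D)(ρV²/2) = 0.03689·(6.482/0.009103)·(1198·1.025²/2) = 0.03689·712.1·629.8 = 1.654e+04 Pa.
Head loss h_f = ΔP/(ρg) = 1.654e+04/(1198·9.81) = 1.408 m.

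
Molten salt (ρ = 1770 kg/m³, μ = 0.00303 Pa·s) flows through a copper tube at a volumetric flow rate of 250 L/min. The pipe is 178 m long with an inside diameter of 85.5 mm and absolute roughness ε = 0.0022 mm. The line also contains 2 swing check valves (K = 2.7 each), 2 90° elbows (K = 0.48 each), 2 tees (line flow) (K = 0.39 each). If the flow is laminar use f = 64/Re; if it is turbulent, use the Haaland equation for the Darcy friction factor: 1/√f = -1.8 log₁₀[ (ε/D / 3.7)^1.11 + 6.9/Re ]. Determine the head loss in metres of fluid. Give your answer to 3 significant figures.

Q = 250 L/min = 250/60000 = 0.004167 m³/s.
Cross-sectional area A = πD²/4 = π(0.0855)²/4 = 0.005741 m²; mean velocity V = Q/A = 0.004167/0.005741 = 0.7257 m/s.
Reynolds number Re = ρVD/μ = 1770 · 0.7257 · 0.0855 / 0.00303 = 3.625e+04.
Re > 4000 → turbulent. Relative roughness ε/D = 2.2e-06/0.0855 = 2.57e-05. Haaland: 1/√f = -1.8 log₁₀[(2.57e-05/3.7)^1.11 + 6.9/3.625e+04] = -1.8 log₁₀[1.88e-06 + 0.00019] = 6.689, so f = 0.02235.
Total minor-loss coefficient ΣK = 2·2.7 + 2·0.48 + 2·0.39 = 7.14.
ΔP = [f·L/D + ΣK]·(ρV²/2) = [0.02235·178/0.0855 + 7.14]·(1770·0.7257²/2) = [46.53 + 7.14]·466.1 = 2.502e+04 Pa.
Head loss h_f = ΔP/(ρg) = 2.502e+04/(1770·9.81) = 1.44 m.

h_f ≈ 1.44 m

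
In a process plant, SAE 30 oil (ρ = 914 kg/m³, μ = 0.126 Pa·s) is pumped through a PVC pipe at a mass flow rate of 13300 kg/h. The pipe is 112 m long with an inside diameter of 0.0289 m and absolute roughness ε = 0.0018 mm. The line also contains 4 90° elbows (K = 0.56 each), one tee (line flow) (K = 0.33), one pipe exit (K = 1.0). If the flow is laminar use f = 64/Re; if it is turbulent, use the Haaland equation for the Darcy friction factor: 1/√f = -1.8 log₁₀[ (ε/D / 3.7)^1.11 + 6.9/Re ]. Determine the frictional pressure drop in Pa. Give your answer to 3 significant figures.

ṁ = 13300 kg/h = 13300/3600 = 3.694 kg/s.
A = πD²/4 = π(0.0289)²/4 = 0.000656 m²; mean velocity V = ṁ/(ρA) = 3.694/(914 · 0.000656) = 6.162 m/s.
Reynolds number Re = ρVD/μ = 914 · 6.162 · 0.0289 / 0.126 = 1292.
Re < 2300 → laminar flow, so f = 64/Re = 64/1292 = 0.04954 (the turbulent correlation is not needed).
Total minor-loss coefficient ΣK = 4·0.56 + 1·0.33 + 1·1 = 3.57.
ΔP = [f·L/D + ΣK]·(ρV²/2) = [0.04954·112/0.0289 + 3.57]·(914·6.162²/2) = [192 + 3.57]·1.735e+04 = 3.394e+06 Pa.

ΔP ≈ 3.39×10^6 Pa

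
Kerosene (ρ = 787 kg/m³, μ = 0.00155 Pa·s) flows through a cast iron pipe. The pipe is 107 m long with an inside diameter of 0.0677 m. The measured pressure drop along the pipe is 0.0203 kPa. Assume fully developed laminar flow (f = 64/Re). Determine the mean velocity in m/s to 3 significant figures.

V ≈ 0.0175 m/s

For laminar flow, f = 64/Re with Re = ρVD/μ, so Darcy-Weisbach reduces to ΔP = 32μLV/D². Solving for V: V = ΔP·D²/(32μL) = 20.3·(0.0677)²/(32·0.00155·107) = 0.01753 m/s.
Check: Re = ρVD/μ = 787·0.01753·0.0677/0.00155 = 602.6 < 2300, so the laminar assumption holds.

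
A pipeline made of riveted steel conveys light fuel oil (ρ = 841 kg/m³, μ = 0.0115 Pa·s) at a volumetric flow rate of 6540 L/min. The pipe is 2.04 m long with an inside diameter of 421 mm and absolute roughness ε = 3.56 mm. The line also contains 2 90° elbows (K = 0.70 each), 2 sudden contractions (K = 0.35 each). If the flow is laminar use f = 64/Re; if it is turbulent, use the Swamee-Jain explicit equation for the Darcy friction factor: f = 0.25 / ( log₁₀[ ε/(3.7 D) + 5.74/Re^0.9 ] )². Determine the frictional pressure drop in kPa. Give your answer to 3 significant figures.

ΔP ≈ 0.590 kPa

Q = 6540 L/min = 6540/60000 = 0.109 m³/s.
Cross-sectional area A = πD²/4 = π(0.421)²/4 = 0.1392 m²; mean velocity V = Q/A = 0.109/0.1392 = 0.783 m/s.
Reynolds number Re = ρVD/μ = 841 · 0.783 · 0.421 / 0.0115 = 2.411e+04.
Re > 4000 → turbulent. Relative roughness ε/D = 0.00356/0.421 = 0.00846. Swamee-Jain: f = 0.25/(log₁₀[0.00846/3.7 + 5.74/2.411e+04^0.9])² = 0.25/(log₁₀[0.00229 + 0.000653])² = 0.25/(-2.532)² = 0.039.
Total minor-loss coefficient ΣK = 2·0.7 + 2·0.35 = 2.1.
ΔP = [f·L/D + ΣK]·(ρV²/2) = [0.039·2.04/0.421 + 2.1]·(841·0.783²/2) = [0.189 + 2.1]·257.8 = 590.1 Pa.
ΔP = 590.1 Pa = 0.590 kPa.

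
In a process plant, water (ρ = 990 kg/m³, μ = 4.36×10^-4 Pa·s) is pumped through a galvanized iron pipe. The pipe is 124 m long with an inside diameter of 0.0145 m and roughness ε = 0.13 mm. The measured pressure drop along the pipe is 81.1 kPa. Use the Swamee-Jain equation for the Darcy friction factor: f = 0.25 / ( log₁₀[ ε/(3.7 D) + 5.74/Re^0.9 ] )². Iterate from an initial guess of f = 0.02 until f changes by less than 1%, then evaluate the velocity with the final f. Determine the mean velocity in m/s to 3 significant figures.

V ≈ 0.694 m/s

Rearranging Darcy-Weisbach: V = √(2·ΔP·D/(f·L·ρ)). With ε/D = 0.00013/0.0145 = 0.00897, iterate starting from f = 0.02:
  f = 0.02 → V = √(2·8.11e+04·0.0145/(0.02·124·990)) = 0.9787 m/s; Re = ρVD/μ = 3.222e+04; f → 0.03894
  f = 0.03894 → V = 0.7014 m/s; Re = 2.309e+04; f → 0.03973
  f = 0.03973 → V = 0.6944 m/s; Re = 2.286e+04; f → 0.03976
Converged (Δf/f < 1%). With the final f = 0.03976: V = √(2·8.11e+04·0.0145/(0.03976·124·990)) = 0.6941 m/s.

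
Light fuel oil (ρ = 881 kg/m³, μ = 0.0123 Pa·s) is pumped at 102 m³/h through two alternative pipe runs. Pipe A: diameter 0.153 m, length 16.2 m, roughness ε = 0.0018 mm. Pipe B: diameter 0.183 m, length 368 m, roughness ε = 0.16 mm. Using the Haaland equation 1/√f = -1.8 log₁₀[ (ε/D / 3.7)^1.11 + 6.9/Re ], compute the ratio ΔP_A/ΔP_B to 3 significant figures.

Pipe A: V = Q/A = 0.02833/0.01839 = 1.541 m/s; Re = 1.689e+04; ε/D = 1.18e-05; Haaland → f = 0.02689; ΔP_A = f(L/D)(ρV²/2) = 2979 Pa.
Pipe B: V = Q/A = 0.02833/0.0263 = 1.077 m/s; Re = 1.412e+04; ε/D = 0.000874; Haaland → f = 0.0295; ΔP_B = f(L/D)(ρV²/2) = 3.033e+04 Pa.
ΔP_A/ΔP_B = 2979/3.033e+04 = 0.0982.

ΔP_A/ΔP_B ≈ 0.0982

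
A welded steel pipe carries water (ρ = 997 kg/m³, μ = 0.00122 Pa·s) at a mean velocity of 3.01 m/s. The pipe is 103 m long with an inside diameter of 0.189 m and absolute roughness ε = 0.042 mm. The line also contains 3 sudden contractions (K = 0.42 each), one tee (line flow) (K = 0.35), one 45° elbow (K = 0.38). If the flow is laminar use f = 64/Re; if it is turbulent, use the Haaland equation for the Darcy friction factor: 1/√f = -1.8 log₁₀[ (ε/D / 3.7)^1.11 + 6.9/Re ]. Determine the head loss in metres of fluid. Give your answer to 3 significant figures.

Reynolds number Re = ρVD/μ = 997 · 3.01 · 0.189 / 0.00122 = 4.649e+05.
Re > 4000 → turbulent. Relative roughness ε/D = 4.2e-05/0.189 = 0.000222. Haaland: 1/√f = -1.8 log₁₀[(0.000222/3.7)^1.11 + 6.9/4.649e+05] = -1.8 log₁₀[2.06e-05 + 1.48e-05] = 8.01, so f = 0.01558.
Total minor-loss coefficient ΣK = 3·0.42 + 1·0.35 + 1·0.38 = 1.99.
ΔP = [f·L/D + ΣK]·(ρV²/2) = [0.01558·103/0.189 + 1.99]·(997·3.01²/2) = [8.493 + 1.99]·4516 = 4.735e+04 Pa.
Head loss h_f = ΔP/(ρg) = 4.735e+04/(997·9.81) = 4.84 m.

h_f ≈ 4.84 m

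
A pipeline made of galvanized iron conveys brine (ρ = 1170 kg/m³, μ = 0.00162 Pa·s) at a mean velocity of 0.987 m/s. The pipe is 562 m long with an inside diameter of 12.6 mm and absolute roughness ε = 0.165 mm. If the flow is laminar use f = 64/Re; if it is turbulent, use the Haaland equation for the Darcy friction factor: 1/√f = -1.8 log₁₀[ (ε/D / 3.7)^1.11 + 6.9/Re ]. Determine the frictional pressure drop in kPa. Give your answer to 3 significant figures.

Reynolds number Re = ρVD/μ = 1170 · 0.987 · 0.0126 / 0.00162 = 8982.
Re > 4000 → turbulent. Relative roughness ε/D = 0.000165/0.0126 = 0.0131. Haaland: 1/√f = -1.8 log₁₀[(0.0131/3.7)^1.11 + 6.9/8982] = -1.8 log₁₀[0.0019 + 0.000768] = 4.632, so f = 0.04661.
Darcy-Weisbach: ΔP = f(L/D)(ρV²/2) = 0.04661·(562/0.0126)·(1170·0.987²/2) = 0.04661·4.46e+04·569.9 = 1.185e+06 Pa.
ΔP = 1.185e+06 Pa = 1180 kPa.

ΔP ≈ 1180 kPa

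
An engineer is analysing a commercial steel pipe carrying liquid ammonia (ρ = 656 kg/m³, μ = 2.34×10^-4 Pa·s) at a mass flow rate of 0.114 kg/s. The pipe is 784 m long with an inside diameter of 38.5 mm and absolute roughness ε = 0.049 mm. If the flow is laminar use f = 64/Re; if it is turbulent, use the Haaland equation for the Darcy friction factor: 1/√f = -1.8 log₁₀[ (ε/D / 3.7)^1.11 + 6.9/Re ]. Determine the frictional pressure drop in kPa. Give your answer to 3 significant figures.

A = πD²/4 = π(0.0385)²/4 = 0.001164 m²; mean velocity V = ṁ/(ρA) = 0.114/(656 · 0.001164) = 0.1493 m/s.
Reynolds number Re = ρVD/μ = 656 · 0.1493 · 0.0385 / 0.000234 = 1.611e+04.
Re > 4000 → turbulent. Relative roughness ε/D = 4.9e-05/0.0385 = 0.00127. Haaland: 1/√f = -1.8 log₁₀[(0.00127/3.7)^1.11 + 6.9/1.611e+04] = -1.8 log₁₀[0.000143 + 0.000428] = 5.838, so f = 0.02934.
Darcy-Weisbach: ΔP = f(L/D)(ρV²/2) = 0.02934·(784/0.0385)·(656·0.1493²/2) = 0.02934·2.036e+04·7.309 = 4368 Pa.
ΔP = 4368 Pa = 4.37 kPa.

ΔP ≈ 4.37 kPa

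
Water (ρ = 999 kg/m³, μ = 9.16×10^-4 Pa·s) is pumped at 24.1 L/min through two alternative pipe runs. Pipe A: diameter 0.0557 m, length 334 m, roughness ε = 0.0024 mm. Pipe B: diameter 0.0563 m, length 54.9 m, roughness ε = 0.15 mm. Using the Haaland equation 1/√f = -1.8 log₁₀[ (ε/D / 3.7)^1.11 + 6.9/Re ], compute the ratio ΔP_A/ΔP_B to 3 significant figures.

ΔP_A/ΔP_B ≈ 5.75

Pipe A: V = Q/A = 0.0004017/0.002437 = 0.1648 m/s; Re = 1.001e+04; ε/D = 4.31e-05; Haaland → f = 0.03092; ΔP_A = f(L/D)(ρV²/2) = 2516 Pa.
Pipe B: V = Q/A = 0.0004017/0.002489 = 0.1613 m/s; Re = 9907; ε/D = 0.00266; Haaland → f = 0.0345; ΔP_B = f(L/D)(ρV²/2) = 437.5 Pa.
ΔP_A/ΔP_B = 2516/437.5 = 5.75.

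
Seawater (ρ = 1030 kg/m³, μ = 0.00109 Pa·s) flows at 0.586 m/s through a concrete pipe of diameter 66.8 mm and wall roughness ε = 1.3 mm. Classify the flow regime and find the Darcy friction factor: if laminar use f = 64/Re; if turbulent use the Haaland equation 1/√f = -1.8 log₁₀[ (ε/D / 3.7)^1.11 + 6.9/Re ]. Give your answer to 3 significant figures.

Re = ρVD/μ = 1030·0.586·0.0668/0.00109 = 3.699e+04.
Re > 4000 → turbulent. ε/D = 0.0013/0.0668 = 0.0195; Haaland: 1/√f = -1.8 log₁₀[0.00295 + 0.000187] = 4.506, so f = 0.04926.

f ≈ 0.0493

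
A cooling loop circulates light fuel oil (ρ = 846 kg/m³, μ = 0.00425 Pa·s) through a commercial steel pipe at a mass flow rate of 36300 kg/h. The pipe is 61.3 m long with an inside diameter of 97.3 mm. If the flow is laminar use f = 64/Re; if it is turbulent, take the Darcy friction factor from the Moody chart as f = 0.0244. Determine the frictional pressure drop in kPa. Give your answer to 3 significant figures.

ΔP ≈ 16.7 kPa

ṁ = 36300 kg/h = 36300/3600 = 10.08 kg/s.
A = πD²/4 = π(0.0973)²/4 = 0.007436 m²; mean velocity V = ṁ/(ρA) = 10.08/(846 · 0.007436) = 1.603 m/s.
Reynolds number Re = ρVD/μ = 846 · 1.603 · 0.0973 / 0.00425 = 3.105e+04.
Re > 4000 → turbulent; use the Moody-chart value f = 0.0244.
Darcy-Weisbach: ΔP = f(L/D)(ρV²/2) = 0.0244·(61.3/0.0973)·(846·1.603²/2) = 0.0244·630·1087 = 1.671e+04 Pa.
ΔP = 1.671e+04 Pa = 16.7 kPa.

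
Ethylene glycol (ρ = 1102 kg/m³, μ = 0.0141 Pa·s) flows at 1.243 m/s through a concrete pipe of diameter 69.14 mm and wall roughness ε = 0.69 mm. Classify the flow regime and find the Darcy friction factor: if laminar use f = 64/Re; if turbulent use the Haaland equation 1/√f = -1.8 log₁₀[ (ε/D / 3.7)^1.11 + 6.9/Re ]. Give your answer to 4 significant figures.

Re = ρVD/μ = 1102·1.243·0.06914/0.0141 = 6717.
Re > 4000 → turbulent. ε/D = 0.00069/0.06914 = 0.00998; Haaland: 1/√f = -1.8 log₁₀[0.00141 + 0.00103] = 4.705, so f = 0.04518.

f ≈ 0.04518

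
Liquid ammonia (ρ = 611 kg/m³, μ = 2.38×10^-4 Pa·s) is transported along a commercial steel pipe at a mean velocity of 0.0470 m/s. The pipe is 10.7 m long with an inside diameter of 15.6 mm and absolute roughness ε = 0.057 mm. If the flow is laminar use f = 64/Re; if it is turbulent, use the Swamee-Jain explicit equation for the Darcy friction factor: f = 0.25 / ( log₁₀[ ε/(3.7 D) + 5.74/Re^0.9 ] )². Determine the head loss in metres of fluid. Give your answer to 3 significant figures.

Reynolds number Re = ρVD/μ = 611 · 0.047 · 0.0156 / 0.000238 = 1882.
Re < 2300 → laminar flow, so f = 64/Re = 64/1882 = 0.034 (the turbulent correlation is not needed).
Darcy-Weisbach: ΔP = f(L/D)(ρV²/2) = 0.034·(10.7/0.0156)·(611·0.047²/2) = 0.034·685.9·0.6748 = 15.74 Pa.
Head loss h_f = ΔP/(ρg) = 15.74/(611·9.81) = 0.00263 m.

h_f ≈ 0.00263 m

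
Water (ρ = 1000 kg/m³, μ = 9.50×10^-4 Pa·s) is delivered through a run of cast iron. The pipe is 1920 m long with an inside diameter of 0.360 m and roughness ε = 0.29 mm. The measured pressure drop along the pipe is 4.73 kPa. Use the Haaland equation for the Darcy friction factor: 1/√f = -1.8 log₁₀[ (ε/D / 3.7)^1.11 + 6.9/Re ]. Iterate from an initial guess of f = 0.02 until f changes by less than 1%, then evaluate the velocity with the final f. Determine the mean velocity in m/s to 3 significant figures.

V ≈ 0.290 m/s

Rearranging Darcy-Weisbach: V = √(2·ΔP·D/(f·L·ρ)). With ε/D = 0.00029/0.36 = 0.000806, iterate starting from f = 0.02:
  f = 0.02 → V = √(2·4730·0.36/(0.02·1920·1000)) = 0.2978 m/s; Re = ρVD/μ = 1.129e+05; f → 0.02102
  f = 0.02102 → V = 0.2905 m/s; Re = 1.101e+05; f → 0.02107
Converged (Δf/f < 1%). With the final f = 0.02107: V = √(2·4730·0.36/(0.02107·1920·1000)) = 0.2902 m/s.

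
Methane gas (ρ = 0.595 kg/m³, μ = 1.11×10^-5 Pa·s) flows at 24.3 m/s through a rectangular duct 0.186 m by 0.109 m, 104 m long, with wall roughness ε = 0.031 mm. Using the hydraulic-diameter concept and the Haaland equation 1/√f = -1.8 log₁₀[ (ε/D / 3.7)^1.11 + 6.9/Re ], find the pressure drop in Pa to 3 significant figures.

ΔP ≈ 2300 Pa

Hydraulic diameter D_h = 4A/P = 4·(0.186·0.109)/(2·(0.186+0.109)) = 0.0811/0.59 = 0.1375 m.
Re = ρVD_h/μ = 0.595·24.3·0.1375/1.11e-05 = 1.79e+05.
ε/D_h = 3.1e-05/0.1375 = 0.000226; Haaland gives 1/√f = -1.8 log₁₀[2.1e-05+3.85e-05] = 7.606, so f = 0.01729.
ΔP = f(L/D_h)(ρV²/2) = 0.01729·104/0.1375·175.7 = 2298 Pa.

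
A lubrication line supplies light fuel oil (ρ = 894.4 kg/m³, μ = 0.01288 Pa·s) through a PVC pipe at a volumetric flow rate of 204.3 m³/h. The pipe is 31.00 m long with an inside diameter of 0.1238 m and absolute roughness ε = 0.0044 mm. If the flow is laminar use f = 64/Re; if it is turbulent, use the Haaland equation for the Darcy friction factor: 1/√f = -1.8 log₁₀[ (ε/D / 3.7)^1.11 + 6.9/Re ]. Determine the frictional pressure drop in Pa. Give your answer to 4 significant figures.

Q = 204.3 m³/h = 204.3/3600 = 0.05675 m³/s.
Cross-sectional area A = πD²/4 = π(0.1238)²/4 = 0.01204 m²; mean velocity V = Q/A = 0.05675/0.01204 = 4.714 m/s.
Reynolds number Re = ρVD/μ = 894.4 · 4.714 · 0.1238 / 0.0129 = 4.053e+04.
Re > 4000 → turbulent. Relative roughness ε/D = 4.4e-06/0.1238 = 3.55e-05. Haaland: 1/√f = -1.8 log₁₀[(3.55e-05/3.7)^1.11 + 6.9/4.053e+04] = -1.8 log₁₀[2.7e-06 + 0.00017] = 6.772, so f = 0.02181.
Darcy-Weisbach: ΔP = f(L/D)(ρV²/2) = 0.02181·(31/0.1238)·(894.4·4.714²/2) = 0.02181·250.4·9940 = 5.428e+04 Pa.

ΔP ≈ 54280 Pa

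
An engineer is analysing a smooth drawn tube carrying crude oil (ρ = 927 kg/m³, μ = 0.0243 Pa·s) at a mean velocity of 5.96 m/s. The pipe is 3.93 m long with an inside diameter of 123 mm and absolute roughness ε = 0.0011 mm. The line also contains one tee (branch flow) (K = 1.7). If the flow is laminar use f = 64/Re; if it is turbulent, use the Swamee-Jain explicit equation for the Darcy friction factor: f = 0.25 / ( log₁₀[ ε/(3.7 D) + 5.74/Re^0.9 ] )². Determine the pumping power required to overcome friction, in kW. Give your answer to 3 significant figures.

P ≈ 2.87 kW

Reynolds number Re = ρVD/μ = 927 · 5.96 · 0.123 / 0.0243 = 2.797e+04.
Re > 4000 → turbulent. Relative roughness ε/D = 1.1e-06/0.123 = 8.94e-06. Swamee-Jain: f = 0.25/(log₁₀[8.94e-06/3.7 + 5.74/2.797e+04^0.9])² = 0.25/(log₁₀[2.42e-06 + 0.000571])² = 0.25/(-3.241)² = 0.0238.
Total minor-loss coefficient ΣK = 1·1.7 = 1.7.
ΔP = [f·L/D + ΣK]·(ρV²/2) = [0.0238·3.93/0.123 + 1.7]·(927·5.96²/2) = [0.7603 + 1.7]·1.646e+04 = 4.051e+04 Pa.
Q = V·A = 5.96·0.01188 = 0.07082 m³/s.
Pumping power P = QΔP = 0.07082·4.051e+04 = 2869 W = 2.87 kW.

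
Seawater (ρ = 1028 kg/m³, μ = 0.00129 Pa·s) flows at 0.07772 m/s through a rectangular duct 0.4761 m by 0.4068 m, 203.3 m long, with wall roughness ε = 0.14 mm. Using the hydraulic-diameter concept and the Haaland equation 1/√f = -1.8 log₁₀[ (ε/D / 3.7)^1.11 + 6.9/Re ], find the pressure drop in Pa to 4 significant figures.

ΔP ≈ 35.32 Pa

Hydraulic diameter D_h = 4A/P = 4·(0.4761·0.4068)/(2·(0.4761+0.4068)) = 0.7747/1.766 = 0.4387 m.
Re = ρVD_h/μ = 1028·0.07772·0.4387/0.00129 = 2.717e+04.
ε/D_h = 0.00014/0.4387 = 0.000319; Haaland gives 1/√f = -1.8 log₁₀[3.08e-05+0.000254] = 6.382, so f = 0.02455.
ΔP = f(L/D_h)(ρV²/2) = 0.02455·203.3/0.4387·3.105 = 35.32 Pa.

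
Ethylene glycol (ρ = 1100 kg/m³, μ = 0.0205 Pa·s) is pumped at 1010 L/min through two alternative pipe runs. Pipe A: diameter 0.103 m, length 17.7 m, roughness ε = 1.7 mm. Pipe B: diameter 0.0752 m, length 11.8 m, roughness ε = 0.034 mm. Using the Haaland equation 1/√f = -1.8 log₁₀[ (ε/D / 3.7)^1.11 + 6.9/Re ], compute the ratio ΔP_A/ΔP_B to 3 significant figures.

Pipe A: V = Q/A = 0.01683/0.008332 = 2.02 m/s; Re = 1.117e+04; ε/D = 0.0165; Haaland → f = 0.04892; ΔP_A = f(L/D)(ρV²/2) = 1.887e+04 Pa.
Pipe B: V = Q/A = 0.01683/0.004441 = 3.79 m/s; Re = 1.529e+04; ε/D = 0.000452; Haaland → f = 0.02827; ΔP_B = f(L/D)(ρV²/2) = 3.505e+04 Pa.
ΔP_A/ΔP_B = 1.887e+04/3.505e+04 = 0.538.

ΔP_A/ΔP_B ≈ 0.538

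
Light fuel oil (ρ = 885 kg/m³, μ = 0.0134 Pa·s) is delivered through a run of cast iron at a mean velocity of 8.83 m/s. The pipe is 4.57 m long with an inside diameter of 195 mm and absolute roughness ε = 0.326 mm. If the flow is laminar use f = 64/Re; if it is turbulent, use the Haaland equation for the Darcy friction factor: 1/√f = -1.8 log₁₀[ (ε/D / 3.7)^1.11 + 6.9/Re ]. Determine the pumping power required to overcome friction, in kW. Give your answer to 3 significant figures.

P ≈ 5.09 kW

Reynolds number Re = ρVD/μ = 885 · 8.83 · 0.195 / 0.0134 = 1.137e+05.
Re > 4000 → turbulent. Relative roughness ε/D = 0.000326/0.195 = 0.00167. Haaland: 1/√f = -1.8 log₁₀[(0.00167/3.7)^1.11 + 6.9/1.137e+05] = -1.8 log₁₀[0.000194 + 6.07e-05] = 6.47, so f = 0.02389.
Darcy-Weisbach: ΔP = f(L/D)(ρV²/2) = 0.02389·(4.57/0.195)·(885·8.83²/2) = 0.02389·23.44·3.45e+04 = 1.931e+04 Pa.
Q = V·A = 8.83·0.02986 = 0.2637 m³/s.
Pumping power P = QΔP = 0.2637·1.931e+04 = 5093 W = 5.09 kW.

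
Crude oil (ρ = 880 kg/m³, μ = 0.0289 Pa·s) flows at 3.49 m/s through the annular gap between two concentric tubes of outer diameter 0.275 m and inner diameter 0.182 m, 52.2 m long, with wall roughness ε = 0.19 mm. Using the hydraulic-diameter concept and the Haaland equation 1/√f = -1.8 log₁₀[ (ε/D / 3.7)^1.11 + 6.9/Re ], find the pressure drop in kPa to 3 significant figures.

Hydraulic diameter D_h = 4A/P = D_o - D_i = 0.275 - 0.182 = 0.093 m.
Re = ρVD_h/μ = 880·3.49·0.093/0.0289 = 9883.
ε/D_h = 0.00019/0.093 = 0.00204; Haaland gives 1/√f = -1.8 log₁₀[0.000242+0.000698] = 5.448, so f = 0.03369.
ΔP = f(L/D_h)(ρV²/2) = 0.03369·52.2/0.093·5359 = 1.013e+05 Pa.
ΔP = 101 kPa.

ΔP ≈ 101 kPa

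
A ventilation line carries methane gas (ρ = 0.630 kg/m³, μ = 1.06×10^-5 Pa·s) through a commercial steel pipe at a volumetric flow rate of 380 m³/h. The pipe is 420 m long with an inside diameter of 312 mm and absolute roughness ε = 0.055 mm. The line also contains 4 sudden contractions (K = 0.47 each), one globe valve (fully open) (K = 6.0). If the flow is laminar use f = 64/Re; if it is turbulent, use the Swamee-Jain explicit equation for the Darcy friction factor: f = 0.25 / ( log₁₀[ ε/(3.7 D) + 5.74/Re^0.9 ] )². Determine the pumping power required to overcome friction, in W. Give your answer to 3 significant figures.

Q = 380 m³/h = 380/3600 = 0.1056 m³/s.
Cross-sectional area A = πD²/4 = π(0.312)²/4 = 0.07645 m²; mean velocity V = Q/A = 0.1056/0.07645 = 1.381 m/s.
Reynolds number Re = ρVD/μ = 0.63 · 1.381 · 0.312 / 1.06e-05 = 2.56e+04.
Re > 4000 → turbulent. Relative roughness ε/D = 5.5e-05/0.312 = 0.000176. Swamee-Jain: f = 0.25/(log₁₀[0.000176/3.7 + 5.74/2.56e+04^0.9])² = 0.25/(log₁₀[4.76e-05 + 0.000619])² = 0.25/(-3.176)² = 0.02478.
Total minor-loss coefficient ΣK = 4·0.47 + 1·6 = 7.88.
ΔP = [f·L/D + ΣK]·(ρV²/2) = [0.02478·420/0.312 + 7.88]·(0.63·1.381²/2) = [33.36 + 7.88]·0.6004 = 24.76 Pa.
Pumping power P = QΔP = 0.1056·24.76 = 2.614 W = 2.61 W.

P ≈ 2.61 W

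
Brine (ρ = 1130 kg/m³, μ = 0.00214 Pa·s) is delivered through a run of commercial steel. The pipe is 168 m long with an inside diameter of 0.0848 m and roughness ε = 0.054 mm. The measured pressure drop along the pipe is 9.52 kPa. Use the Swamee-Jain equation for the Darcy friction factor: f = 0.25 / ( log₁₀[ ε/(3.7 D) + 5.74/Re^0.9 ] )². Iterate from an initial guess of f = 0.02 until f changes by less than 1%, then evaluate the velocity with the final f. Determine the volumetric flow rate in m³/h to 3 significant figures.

Q ≈ 11.6 m³/h

Rearranging Darcy-Weisbach: V = √(2·ΔP·D/(f·L·ρ)). With ε/D = 5.4e-05/0.0848 = 0.000637, iterate starting from f = 0.02:
  f = 0.02 → V = √(2·9520·0.0848/(0.02·168·1130)) = 0.6521 m/s; Re = ρVD/μ = 2.92e+04; f → 0.02533
  f = 0.02533 → V = 0.5795 m/s; Re = 2.595e+04; f → 0.02591
  f = 0.02591 → V = 0.5729 m/s; Re = 2.565e+04; f → 0.02597
Converged (Δf/f < 1%). With the final f = 0.02597: V = √(2·9520·0.0848/(0.02597·168·1130)) = 0.5723 m/s.
Q = V·A = 0.5723·(π/4·0.0848²) = 0.003232 m³/s = 11.6 m³/h.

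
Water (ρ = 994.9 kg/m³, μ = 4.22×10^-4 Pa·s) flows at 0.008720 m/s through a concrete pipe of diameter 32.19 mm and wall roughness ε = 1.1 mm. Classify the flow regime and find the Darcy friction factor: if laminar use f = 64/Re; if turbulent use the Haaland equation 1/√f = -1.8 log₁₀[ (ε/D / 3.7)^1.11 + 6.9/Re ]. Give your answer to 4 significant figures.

Re = ρVD/μ = 994.9·0.00872·0.03219/0.000422 = 661.8.
Re < 2300 → laminar, so f = 64/Re = 0.09671 (roughness is irrelevant in laminar flow).

f ≈ 0.09671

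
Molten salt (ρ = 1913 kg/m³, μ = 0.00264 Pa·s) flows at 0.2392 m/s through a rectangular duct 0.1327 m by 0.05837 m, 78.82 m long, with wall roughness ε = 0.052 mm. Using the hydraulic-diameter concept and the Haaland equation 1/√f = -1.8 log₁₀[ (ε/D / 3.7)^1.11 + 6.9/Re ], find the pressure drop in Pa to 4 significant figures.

ΔP ≈ 1551 Pa

Hydraulic diameter D_h = 4A/P = 4·(0.1327·0.05837)/(2·(0.1327+0.05837)) = 0.03098/0.3821 = 0.08108 m.
Re = ρVD_h/μ = 1913·0.2392·0.08108/0.00264 = 1.405e+04.
ε/D_h = 5.2e-05/0.08108 = 0.000641; Haaland gives 1/√f = -1.8 log₁₀[6.69e-05+0.000491] = 5.856, so f = 0.02916.
ΔP = f(L/D_h)(ρV²/2) = 0.02916·78.82/0.08108·54.73 = 1551 Pa.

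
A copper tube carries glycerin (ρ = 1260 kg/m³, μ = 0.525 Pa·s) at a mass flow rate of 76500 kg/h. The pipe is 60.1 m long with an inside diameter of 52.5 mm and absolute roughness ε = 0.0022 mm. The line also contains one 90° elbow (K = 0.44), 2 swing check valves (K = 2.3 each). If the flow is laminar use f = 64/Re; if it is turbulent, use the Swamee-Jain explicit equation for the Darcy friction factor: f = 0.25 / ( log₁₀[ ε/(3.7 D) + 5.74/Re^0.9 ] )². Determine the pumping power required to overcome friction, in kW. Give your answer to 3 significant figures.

P ≈ 51.4 kW

ṁ = 76500 kg/h = 76500/3600 = 21.25 kg/s.
A = πD²/4 = π(0.0525)²/4 = 0.002165 m²; mean velocity V = ṁ/(ρA) = 21.25/(1260 · 0.002165) = 7.791 m/s.
Reynolds number Re = ρVD/μ = 1260 · 7.791 · 0.0525 / 0.525 = 981.6.
Re < 2300 → laminar flow, so f = 64/Re = 64/981.6 = 0.0652 (the turbulent correlation is not needed).
Total minor-loss coefficient ΣK = 1·0.44 + 2·2.3 = 5.04.
ΔP = [f·L/D + ΣK]·(ρV²/2) = [0.0652·60.1/0.0525 + 5.04]·(1260·7.791²/2) = [74.64 + 5.04]·3.824e+04 = 3.047e+06 Pa.
Q = ṁ/ρ = 21.25/1260 = 0.01687 m³/s.
Pumping power P = QΔP = 0.01687·3.047e+06 = 51380 W = 51.4 kW.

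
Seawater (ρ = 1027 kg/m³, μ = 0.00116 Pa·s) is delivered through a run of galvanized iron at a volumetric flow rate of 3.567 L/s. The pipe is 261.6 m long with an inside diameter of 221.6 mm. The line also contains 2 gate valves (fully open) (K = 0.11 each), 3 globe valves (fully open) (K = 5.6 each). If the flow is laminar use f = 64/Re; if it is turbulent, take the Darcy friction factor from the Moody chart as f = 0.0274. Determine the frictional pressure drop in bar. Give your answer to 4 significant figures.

Q = 3.567 L/s = 3.567/1000 = 0.003567 m³/s.
Cross-sectional area A = πD²/4 = π(0.2216)²/4 = 0.03857 m²; mean velocity V = Q/A = 0.003567/0.03857 = 0.09249 m/s.
Reynolds number Re = ρVD/μ = 1027 · 0.09249 · 0.2216 / 0.00116 = 1.814e+04.
Re > 4000 → turbulent; use the Moody-chart value f = 0.0274.
Total minor-loss coefficient ΣK = 2·0.11 + 3·5.6 = 17.
ΔP = [f·L/D + ΣK]·(ρV²/2) = [0.0274·261.6/0.2216 + 17]·(1027·0.09249²/2) = [32.35 + 17]·4.392 = 216.8 Pa.
ΔP = 216.8 Pa = 0.002168 bar.

ΔP ≈ 0.002168 bar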